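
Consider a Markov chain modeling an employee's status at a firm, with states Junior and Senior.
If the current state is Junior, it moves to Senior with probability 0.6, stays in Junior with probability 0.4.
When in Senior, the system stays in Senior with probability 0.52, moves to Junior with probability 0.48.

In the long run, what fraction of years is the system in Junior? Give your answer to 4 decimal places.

Let the stationary distribution be π with π = πP and π_1 + π_2 = 1.
π_1 = 0.4·π_1 + 0.48·π_2
Solving with the normalization constraint gives π = (0.4444, 0.5556).
So the stationary probability of Junior is 0.4444.

0.4444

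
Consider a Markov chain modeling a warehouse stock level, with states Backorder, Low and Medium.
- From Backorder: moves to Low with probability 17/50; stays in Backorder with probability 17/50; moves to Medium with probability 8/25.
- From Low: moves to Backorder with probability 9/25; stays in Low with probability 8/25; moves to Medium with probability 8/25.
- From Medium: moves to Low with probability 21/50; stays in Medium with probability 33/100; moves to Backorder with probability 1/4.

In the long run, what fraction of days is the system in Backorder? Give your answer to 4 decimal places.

Let the stationary distribution be π with π = πP and π_1 + π_2 + π_3 = 1.
π_1 = 0.34·π_1 + 0.36·π_2 + 0.25·π_3
π_2 = 0.34·π_1 + 0.32·π_2 + 0.42·π_3
Solving with the normalization constraint gives π = (0.3181, 0.3587, 0.3232).
So the stationary probability of Backorder is 0.3181.

0.3181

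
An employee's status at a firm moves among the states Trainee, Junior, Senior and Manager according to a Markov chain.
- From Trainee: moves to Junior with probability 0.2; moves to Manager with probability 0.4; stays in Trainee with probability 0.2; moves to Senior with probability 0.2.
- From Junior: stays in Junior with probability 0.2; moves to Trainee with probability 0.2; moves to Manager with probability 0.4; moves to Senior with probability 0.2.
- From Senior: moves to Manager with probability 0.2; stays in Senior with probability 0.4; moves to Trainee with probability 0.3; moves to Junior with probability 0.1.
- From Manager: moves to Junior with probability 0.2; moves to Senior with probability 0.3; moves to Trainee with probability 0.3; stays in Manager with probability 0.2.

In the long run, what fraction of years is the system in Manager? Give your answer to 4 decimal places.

Let the stationary distribution be π with π = πP and π_1 + π_2 + π_3 + π_4 = 1.
π_1 = 0.2·π_1 + 0.2·π_2 + 0.3·π_3 + 0.3·π_4
π_2 = 0.2·π_1 + 0.2·π_2 + 0.1·π_3 + 0.2·π_4
π_3 = 0.2·π_1 + 0.2·π_2 + 0.4·π_3 + 0.3·π_4
Solving with the normalization constraint gives π = (0.2571, 0.1714, 0.2857, 0.2857).
So the stationary probability of Manager is 0.2857.

0.2857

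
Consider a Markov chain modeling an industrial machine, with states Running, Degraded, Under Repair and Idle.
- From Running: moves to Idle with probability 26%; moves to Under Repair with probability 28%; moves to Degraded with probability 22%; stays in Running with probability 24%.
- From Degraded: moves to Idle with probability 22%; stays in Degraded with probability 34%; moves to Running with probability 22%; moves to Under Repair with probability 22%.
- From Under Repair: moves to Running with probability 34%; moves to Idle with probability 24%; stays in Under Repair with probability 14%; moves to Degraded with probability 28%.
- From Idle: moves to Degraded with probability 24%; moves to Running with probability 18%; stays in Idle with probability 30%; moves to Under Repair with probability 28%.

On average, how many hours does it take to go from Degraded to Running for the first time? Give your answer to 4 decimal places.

Let t(s) be the expected number of hours to first reach Running from state s, with t(Running) = 0. Conditioning on the first hour:
t(Degraded) = 1 + 0.34·t(Degraded) + 0.22·t(Under Repair) + 0.22·t(Idle)
t(Under Repair) = 1 + 0.28·t(Degraded) + 0.14·t(Under Repair) + 0.24·t(Idle)
t(Idle) = 1 + 0.24·t(Degraded) + 0.28·t(Under Repair) + 0.3·t(Idle)
Solving: t(Degraded) = 4.2316, t(Under Repair) = 3.7643, t(Idle) = 4.3851.
Expected hours from Degraded to Running: 4.2316.

4.2316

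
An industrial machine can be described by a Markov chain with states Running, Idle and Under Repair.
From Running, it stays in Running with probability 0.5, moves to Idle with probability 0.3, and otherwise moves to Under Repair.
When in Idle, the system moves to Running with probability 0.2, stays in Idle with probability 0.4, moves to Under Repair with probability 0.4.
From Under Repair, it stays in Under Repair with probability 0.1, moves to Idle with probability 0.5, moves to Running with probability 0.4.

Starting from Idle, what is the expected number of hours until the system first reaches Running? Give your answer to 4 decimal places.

3.8235

Let t(s) be the expected number of hours to first reach Running from state s, with t(Running) = 0. Conditioning on the first hour:
t(Idle) = 1 + 0.4·t(Idle) + 0.4·t(Under Repair)
t(Under Repair) = 1 + 0.5·t(Idle) + 0.1·t(Under Repair)
Solving: t(Idle) = 3.8235, t(Under Repair) = 3.2353.
Expected hours from Idle to Running: 3.8235.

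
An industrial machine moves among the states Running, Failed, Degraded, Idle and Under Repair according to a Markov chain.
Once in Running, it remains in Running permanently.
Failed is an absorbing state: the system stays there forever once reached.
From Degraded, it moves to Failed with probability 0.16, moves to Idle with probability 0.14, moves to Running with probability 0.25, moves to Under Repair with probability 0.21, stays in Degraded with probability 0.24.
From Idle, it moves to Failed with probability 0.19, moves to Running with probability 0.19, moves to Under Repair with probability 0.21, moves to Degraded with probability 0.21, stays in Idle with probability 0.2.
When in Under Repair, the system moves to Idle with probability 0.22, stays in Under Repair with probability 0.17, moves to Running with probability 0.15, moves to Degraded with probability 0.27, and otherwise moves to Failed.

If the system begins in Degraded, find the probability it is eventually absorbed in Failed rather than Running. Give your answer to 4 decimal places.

Let h(s) be the probability of absorption at Failed starting from transient state s. Then h(Failed) = 1 and h(Running) = 0. By first-step analysis:
h(Degraded) = 0.25·0 + 0.16·1 + 0.24·h(Degraded) + 0.14·h(Idle) + 0.21·h(Under Repair)
h(Idle) = 0.19·0 + 0.19·1 + 0.21·h(Degraded) + 0.2·h(Idle) + 0.21·h(Under Repair)
h(Under Repair) = 0.15·0 + 0.19·1 + 0.27·h(Degraded) + 0.22·h(Idle) + 0.17·h(Under Repair)
Solving: h(Degraded) = 0.4376, h(Idle) = 0.4835, h(Under Repair) = 0.4994.
Starting from Degraded, the probability is 0.4376.

0.4376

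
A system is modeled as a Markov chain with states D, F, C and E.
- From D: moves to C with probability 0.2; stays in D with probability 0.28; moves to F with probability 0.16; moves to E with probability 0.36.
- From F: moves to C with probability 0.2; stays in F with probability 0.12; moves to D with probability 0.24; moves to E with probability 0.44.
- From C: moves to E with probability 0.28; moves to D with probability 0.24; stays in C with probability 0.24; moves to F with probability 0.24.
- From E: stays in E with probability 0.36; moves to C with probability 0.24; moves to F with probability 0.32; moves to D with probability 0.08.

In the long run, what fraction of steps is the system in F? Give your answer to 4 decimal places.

Let the stationary distribution be π with π = πP and π_1 + π_2 + π_3 + π_4 = 1.
π_1 = 0.28·π_1 + 0.24·π_2 + 0.24·π_3 + 0.08·π_4
π_2 = 0.16·π_1 + 0.12·π_2 + 0.24·π_3 + 0.32·π_4
π_3 = 0.2·π_1 + 0.2·π_2 + 0.24·π_3 + 0.24·π_4
Solving with the normalization constraint gives π = (0.1900, 0.2264, 0.2233, 0.3602).
So the stationary probability of F is 0.2264.

0.2264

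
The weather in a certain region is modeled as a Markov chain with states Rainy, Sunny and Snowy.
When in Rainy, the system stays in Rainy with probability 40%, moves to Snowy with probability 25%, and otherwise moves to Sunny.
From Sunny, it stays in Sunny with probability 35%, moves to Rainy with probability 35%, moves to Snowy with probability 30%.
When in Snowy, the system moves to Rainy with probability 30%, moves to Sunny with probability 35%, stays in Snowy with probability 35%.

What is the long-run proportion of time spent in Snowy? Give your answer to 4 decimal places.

Let the stationary distribution be π with π = πP and π_1 + π_2 + π_3 = 1.
π_1 = 0.4·π_1 + 0.35·π_2 + 0.3·π_3
π_2 = 0.35·π_1 + 0.35·π_2 + 0.35·π_3
Solving with the normalization constraint gives π = (0.3528, 0.3500, 0.2972).
So the stationary probability of Snowy is 0.2972.

0.2972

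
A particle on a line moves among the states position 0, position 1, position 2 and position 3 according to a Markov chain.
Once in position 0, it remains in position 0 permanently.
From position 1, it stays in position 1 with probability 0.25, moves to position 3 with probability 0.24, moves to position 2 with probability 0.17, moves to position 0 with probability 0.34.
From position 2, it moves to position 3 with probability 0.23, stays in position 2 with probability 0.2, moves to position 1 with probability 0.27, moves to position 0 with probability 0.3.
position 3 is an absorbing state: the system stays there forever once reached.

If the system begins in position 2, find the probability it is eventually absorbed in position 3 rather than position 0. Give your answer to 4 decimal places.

0.4283

Let h(s) be the probability of absorption at position 3 starting from transient state s. Then h(position 3) = 1 and h(position 0) = 0. By first-step analysis:
h(position 1) = 0.34·0 + 0.25·h(position 1) + 0.17·h(position 2) + 0.24·1
h(position 2) = 0.3·0 + 0.27·h(position 1) + 0.2·h(position 2) + 0.23·1
Solving: h(position 1) = 0.4171, h(position 2) = 0.4283.
Starting from position 2, the probability is 0.4283.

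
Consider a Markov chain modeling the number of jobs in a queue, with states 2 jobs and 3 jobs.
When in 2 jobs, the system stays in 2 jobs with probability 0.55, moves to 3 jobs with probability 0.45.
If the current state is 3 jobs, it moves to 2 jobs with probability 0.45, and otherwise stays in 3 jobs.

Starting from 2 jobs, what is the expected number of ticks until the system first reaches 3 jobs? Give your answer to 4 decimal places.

Let t(s) be the expected number of ticks to first reach 3 jobs from state s, with t(3 jobs) = 0. Conditioning on the first tick:
t(2 jobs) = 1 + 0.55·t(2 jobs)
Solving: t(2 jobs) = 2.2222.
Expected ticks from 2 jobs to 3 jobs: 2.2222.

2.2222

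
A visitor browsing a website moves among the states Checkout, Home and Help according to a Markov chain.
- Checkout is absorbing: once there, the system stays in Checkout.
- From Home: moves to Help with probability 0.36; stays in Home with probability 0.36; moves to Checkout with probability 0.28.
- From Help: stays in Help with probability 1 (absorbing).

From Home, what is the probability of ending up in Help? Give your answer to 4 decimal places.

Let h(s) be the probability of absorption at Help starting from transient state s. Then h(Help) = 1 and h(Checkout) = 0. By first-step analysis:
h(Home) = 0.28·0 + 0.36·h(Home) + 0.36·1
Solving: h(Home) = 0.5625.
Starting from Home, the probability is 0.5625.

0.5625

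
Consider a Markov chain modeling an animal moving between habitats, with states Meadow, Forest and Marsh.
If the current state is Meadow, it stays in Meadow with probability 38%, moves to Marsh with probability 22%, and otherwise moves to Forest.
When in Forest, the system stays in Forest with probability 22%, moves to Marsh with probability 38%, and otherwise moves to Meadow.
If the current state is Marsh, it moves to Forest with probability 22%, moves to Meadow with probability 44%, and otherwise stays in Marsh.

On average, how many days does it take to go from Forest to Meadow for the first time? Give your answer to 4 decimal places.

2.4119

Let t(s) be the expected number of days to first reach Meadow from state s, with t(Meadow) = 0. Conditioning on the first day:
t(Forest) = 1 + 0.22·t(Forest) + 0.38·t(Marsh)
t(Marsh) = 1 + 0.22·t(Forest) + 0.34·t(Marsh)
Solving: t(Forest) = 2.4119, t(Marsh) = 2.3191.
Expected days from Forest to Meadow: 2.4119.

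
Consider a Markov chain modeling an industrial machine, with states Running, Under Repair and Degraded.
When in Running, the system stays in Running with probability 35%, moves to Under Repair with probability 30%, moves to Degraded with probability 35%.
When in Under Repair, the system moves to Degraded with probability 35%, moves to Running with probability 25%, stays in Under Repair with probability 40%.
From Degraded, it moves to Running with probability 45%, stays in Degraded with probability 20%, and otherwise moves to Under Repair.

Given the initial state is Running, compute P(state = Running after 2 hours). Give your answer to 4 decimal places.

0.3550

Sum over the intermediate state after 1 hour:
P = P(Running→Running)·P(Running→Running) + P(Running→Under Repair)·P(Under Repair→Running) + P(Running→Degraded)·P(Degraded→Running)
  = 0.35×0.35 + 0.3×0.25 + 0.35×0.45
  = 0.1225 + 0.0750 + 0.1575 = 0.3550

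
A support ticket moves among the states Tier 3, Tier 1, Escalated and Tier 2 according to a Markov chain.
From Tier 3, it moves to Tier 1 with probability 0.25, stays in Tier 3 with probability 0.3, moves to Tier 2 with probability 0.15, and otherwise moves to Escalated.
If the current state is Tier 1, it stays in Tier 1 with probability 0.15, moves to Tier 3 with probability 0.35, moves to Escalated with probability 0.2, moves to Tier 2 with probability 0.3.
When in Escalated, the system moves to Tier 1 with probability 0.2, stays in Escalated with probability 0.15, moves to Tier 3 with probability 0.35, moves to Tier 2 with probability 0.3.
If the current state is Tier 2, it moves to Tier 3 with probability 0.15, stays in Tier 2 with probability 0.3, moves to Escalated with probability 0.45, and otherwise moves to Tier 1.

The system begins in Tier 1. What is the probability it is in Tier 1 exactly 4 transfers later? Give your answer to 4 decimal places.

Propagate the distribution vector 4 transfers from Tier 1.
After 0 transfers: (0.0000, 1.0000, 0.0000, 0.0000)
After 1 transfer: (0.3500, 0.1500, 0.2000, 0.3000)
After 2 transfers: (0.2725, 0.1800, 0.3000, 0.2475)
After 3 transfers: (0.2869, 0.1799, 0.2741, 0.2591)
After 4 transfers: (0.2838, 0.1794, 0.2798, 0.2570)
P(in Tier 1 after 4 transfers) = 0.1794

0.1794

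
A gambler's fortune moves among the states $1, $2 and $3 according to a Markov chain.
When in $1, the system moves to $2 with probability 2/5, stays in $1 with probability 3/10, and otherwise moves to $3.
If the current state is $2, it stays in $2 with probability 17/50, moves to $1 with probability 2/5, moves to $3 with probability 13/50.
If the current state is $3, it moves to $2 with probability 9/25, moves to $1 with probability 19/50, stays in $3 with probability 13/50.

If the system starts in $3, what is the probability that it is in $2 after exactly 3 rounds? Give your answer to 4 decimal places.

Propagate the distribution vector 3 rounds from $3.
After 0 rounds: (0.0000, 0.0000, 1.0000)
After 1 round: (0.3800, 0.3600, 0.2600)
After 2 rounds: (0.3568, 0.3680, 0.2752)
After 3 rounds: (0.3588, 0.3669, 0.2743)
P(in $2 after 3 rounds) = 0.3669

0.3669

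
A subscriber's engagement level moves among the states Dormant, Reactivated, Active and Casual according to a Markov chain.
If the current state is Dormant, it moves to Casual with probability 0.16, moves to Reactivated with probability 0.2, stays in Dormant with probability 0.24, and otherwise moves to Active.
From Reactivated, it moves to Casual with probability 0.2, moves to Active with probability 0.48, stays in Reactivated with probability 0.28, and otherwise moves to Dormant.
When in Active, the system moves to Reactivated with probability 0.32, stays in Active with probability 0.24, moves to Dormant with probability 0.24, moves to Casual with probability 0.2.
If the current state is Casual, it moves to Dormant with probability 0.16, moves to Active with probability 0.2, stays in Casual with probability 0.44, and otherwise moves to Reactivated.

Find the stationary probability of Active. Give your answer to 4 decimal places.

0.3188

Let the stationary distribution be π with π = πP and π_1 + π_2 + π_3 + π_4 = 1.
π_1 = 0.24·π_1 + 0.04·π_2 + 0.24·π_3 + 0.16·π_4
π_2 = 0.2·π_1 + 0.28·π_2 + 0.32·π_3 + 0.2·π_4
π_3 = 0.4·π_1 + 0.48·π_2 + 0.24·π_3 + 0.2·π_4
Solving with the normalization constraint gives π = (0.1679, 0.2590, 0.3188, 0.2543).
So the stationary probability of Active is 0.3188.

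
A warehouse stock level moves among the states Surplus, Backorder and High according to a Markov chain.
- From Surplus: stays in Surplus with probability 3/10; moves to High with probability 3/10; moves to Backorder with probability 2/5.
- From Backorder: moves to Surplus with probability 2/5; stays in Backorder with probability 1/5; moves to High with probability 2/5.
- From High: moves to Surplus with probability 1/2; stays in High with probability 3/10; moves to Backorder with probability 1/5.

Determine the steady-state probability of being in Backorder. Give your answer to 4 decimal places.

0.2787

Let the stationary distribution be π with π = πP and π_1 + π_2 + π_3 = 1.
π_1 = 0.3·π_1 + 0.4·π_2 + 0.5·π_3
π_2 = 0.4·π_1 + 0.2·π_2 + 0.2·π_3
Solving with the normalization constraint gives π = (0.3934, 0.2787, 0.3279).
So the stationary probability of Backorder is 0.2787.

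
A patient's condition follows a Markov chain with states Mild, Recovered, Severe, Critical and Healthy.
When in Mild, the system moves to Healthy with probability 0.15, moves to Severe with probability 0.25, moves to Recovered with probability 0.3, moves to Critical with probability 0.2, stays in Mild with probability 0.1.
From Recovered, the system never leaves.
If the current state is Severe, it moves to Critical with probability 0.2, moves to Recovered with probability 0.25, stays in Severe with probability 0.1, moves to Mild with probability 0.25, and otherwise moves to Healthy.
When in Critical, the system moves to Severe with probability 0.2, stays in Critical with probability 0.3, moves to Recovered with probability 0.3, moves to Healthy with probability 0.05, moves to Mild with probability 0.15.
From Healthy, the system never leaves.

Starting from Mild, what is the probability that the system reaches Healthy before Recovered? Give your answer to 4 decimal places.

Let h(s) be the probability of absorption at Healthy starting from transient state s. Then h(Healthy) = 1 and h(Recovered) = 0. By first-step analysis:
h(Mild) = 0.1·h(Mild) + 0.3·0 + 0.25·h(Severe) + 0.2·h(Critical) + 0.15·1
h(Severe) = 0.25·h(Mild) + 0.25·0 + 0.1·h(Severe) + 0.2·h(Critical) + 0.2·1
h(Critical) = 0.15·h(Mild) + 0.3·0 + 0.2·h(Severe) + 0.3·h(Critical) + 0.05·1
Solving: h(Mild) = 0.3230, h(Severe) = 0.3665, h(Critical) = 0.2453.
Starting from Mild, the probability is 0.3230.

0.3230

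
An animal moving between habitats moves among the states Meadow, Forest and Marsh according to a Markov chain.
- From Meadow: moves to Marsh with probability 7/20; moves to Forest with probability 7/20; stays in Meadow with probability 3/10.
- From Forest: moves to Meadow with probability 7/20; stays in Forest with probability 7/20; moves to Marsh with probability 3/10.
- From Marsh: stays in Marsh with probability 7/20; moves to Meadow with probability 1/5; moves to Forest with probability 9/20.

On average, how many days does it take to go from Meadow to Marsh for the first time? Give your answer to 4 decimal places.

3.0075

Let t(s) be the expected number of days to first reach Marsh from state s, with t(Marsh) = 0. Conditioning on the first day:
t(Meadow) = 1 + 0.3·t(Meadow) + 0.35·t(Forest)
t(Forest) = 1 + 0.35·t(Meadow) + 0.35·t(Forest)
Solving: t(Meadow) = 3.0075, t(Forest) = 3.1579.
Expected days from Meadow to Marsh: 3.0075.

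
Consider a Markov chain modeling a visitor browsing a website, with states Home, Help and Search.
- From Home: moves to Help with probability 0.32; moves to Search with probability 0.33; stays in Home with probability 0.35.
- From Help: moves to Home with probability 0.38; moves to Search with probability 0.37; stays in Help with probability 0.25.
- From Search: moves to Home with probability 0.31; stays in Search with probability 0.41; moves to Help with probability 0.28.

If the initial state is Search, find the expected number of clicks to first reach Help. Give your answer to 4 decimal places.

3.4139

Let t(s) be the expected number of clicks to first reach Help from state s, with t(Help) = 0. Conditioning on the first click:
t(Home) = 1 + 0.35·t(Home) + 0.33·t(Search)
t(Search) = 1 + 0.31·t(Home) + 0.41·t(Search)
Solving: t(Home) = 3.2717, t(Search) = 3.4139.
Expected clicks from Search to Help: 3.4139.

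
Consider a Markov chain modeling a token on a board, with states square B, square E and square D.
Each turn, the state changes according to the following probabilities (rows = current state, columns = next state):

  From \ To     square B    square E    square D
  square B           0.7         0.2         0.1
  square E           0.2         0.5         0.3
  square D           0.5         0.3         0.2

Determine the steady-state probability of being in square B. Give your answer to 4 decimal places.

Let the stationary distribution be π with π = πP and π_1 + π_2 + π_3 = 1.
π_1 = 0.7·π_1 + 0.2·π_2 + 0.5·π_3
π_2 = 0.2·π_1 + 0.5·π_2 + 0.3·π_3
Solving with the normalization constraint gives π = (0.5082, 0.3115, 0.1803).
So the stationary probability of square B is 0.5082.

0.5082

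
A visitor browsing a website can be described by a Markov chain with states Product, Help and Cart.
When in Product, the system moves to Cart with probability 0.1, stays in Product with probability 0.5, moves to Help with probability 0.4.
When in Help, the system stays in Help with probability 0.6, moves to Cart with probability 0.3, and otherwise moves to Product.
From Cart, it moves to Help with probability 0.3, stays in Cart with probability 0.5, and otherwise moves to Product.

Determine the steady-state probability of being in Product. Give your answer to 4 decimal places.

0.2200

Let the stationary distribution be π with π = πP and π_1 + π_2 + π_3 = 1.
π_1 = 0.5·π_1 + 0.1·π_2 + 0.2·π_3
π_2 = 0.4·π_1 + 0.6·π_2 + 0.3·π_3
Solving with the normalization constraint gives π = (0.2200, 0.4600, 0.3200).
So the stationary probability of Product is 0.2200.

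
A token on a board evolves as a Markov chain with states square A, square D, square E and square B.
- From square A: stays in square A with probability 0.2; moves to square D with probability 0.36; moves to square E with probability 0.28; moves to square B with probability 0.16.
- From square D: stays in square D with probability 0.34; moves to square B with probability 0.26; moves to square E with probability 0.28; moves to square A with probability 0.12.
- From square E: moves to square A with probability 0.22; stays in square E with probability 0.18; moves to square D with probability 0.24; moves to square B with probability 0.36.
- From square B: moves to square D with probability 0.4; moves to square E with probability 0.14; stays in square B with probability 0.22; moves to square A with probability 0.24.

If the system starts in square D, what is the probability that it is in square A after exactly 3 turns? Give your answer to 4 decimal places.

Propagate the distribution vector 3 turns from square D.
After 0 turns: (0.0000, 1.0000, 0.0000, 0.0000)
After 1 turn: (0.1200, 0.3400, 0.2800, 0.2600)
After 2 turns: (0.1888, 0.3300, 0.2156, 0.2656)
After 3 turns: (0.1885, 0.3382, 0.2213, 0.2521)
P(in square A after 3 turns) = 0.1885

0.1885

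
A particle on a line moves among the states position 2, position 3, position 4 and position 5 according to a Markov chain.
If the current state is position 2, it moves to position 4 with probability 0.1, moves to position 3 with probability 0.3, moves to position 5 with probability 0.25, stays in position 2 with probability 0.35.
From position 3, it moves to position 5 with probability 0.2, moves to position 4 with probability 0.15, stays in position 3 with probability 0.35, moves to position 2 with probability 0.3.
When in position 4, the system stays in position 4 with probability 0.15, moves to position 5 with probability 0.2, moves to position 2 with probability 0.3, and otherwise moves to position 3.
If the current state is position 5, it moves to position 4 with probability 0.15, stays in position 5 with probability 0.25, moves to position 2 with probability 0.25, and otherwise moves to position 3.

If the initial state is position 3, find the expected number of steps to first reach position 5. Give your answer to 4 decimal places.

4.6341

Let t(s) be the expected number of steps to first reach position 5 from state s, with t(position 5) = 0. Conditioning on the first step:
t(position 2) = 1 + 0.35·t(position 2) + 0.3·t(position 3) + 0.1·t(position 4)
t(position 3) = 1 + 0.3·t(position 2) + 0.35·t(position 3) + 0.15·t(position 4)
t(position 4) = 1 + 0.3·t(position 2) + 0.35·t(position 3) + 0.15·t(position 4)
Solving: t(position 2) = 4.3902, t(position 3) = 4.6341, t(position 4) = 4.6341.
Expected steps from position 3 to position 5: 4.6341.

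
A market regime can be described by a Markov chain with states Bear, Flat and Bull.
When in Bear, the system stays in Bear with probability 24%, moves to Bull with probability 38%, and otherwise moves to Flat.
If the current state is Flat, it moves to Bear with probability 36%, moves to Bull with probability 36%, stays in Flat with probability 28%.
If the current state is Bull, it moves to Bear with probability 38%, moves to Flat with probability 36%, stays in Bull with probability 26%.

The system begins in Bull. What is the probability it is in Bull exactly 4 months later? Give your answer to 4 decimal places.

0.3333

Propagate the distribution vector 4 months from Bull.
After 0 months: (0.0000, 0.0000, 1.0000)
After 1 month: (0.3800, 0.3600, 0.2600)
After 2 months: (0.3196, 0.3388, 0.3416)
After 3 months: (0.3285, 0.3393, 0.3322)
After 4 months: (0.3272, 0.3394, 0.3333)
P(in Bull after 4 months) = 0.3333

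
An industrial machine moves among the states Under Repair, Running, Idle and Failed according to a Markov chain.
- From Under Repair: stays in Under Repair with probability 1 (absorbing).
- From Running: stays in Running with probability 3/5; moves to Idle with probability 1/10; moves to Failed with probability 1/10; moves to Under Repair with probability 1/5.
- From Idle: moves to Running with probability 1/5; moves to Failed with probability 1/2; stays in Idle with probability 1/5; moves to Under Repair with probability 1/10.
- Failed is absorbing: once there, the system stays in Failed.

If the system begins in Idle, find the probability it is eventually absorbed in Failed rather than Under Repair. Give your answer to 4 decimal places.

Let h(s) be the probability of absorption at Failed starting from transient state s. Then h(Failed) = 1 and h(Under Repair) = 0. By first-step analysis:
h(Running) = 0.2·0 + 0.6·h(Running) + 0.1·h(Idle) + 0.1·1
h(Idle) = 0.1·0 + 0.2·h(Running) + 0.2·h(Idle) + 0.5·1
Solving: h(Running) = 0.4333, h(Idle) = 0.7333.
Starting from Idle, the probability is 0.7333.

0.7333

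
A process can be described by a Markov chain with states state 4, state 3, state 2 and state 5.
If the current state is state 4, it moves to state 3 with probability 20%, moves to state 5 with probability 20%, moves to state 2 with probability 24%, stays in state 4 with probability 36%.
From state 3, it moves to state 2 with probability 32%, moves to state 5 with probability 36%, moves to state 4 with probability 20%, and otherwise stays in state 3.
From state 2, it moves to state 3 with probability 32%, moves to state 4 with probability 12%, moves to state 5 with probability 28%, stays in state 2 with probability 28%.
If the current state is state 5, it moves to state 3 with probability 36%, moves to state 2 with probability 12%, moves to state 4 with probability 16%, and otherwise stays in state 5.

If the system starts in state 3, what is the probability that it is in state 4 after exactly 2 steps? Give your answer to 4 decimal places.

0.1920

Propagate the distribution vector 2 steps from state 3.
After 0 steps: (0.0000, 1.0000, 0.0000, 0.0000)
After 1 step: (0.2000, 0.1200, 0.3200, 0.3600)
After 2 steps: (0.1920, 0.2864, 0.2192, 0.3024)
P(in state 4 after 2 steps) = 0.1920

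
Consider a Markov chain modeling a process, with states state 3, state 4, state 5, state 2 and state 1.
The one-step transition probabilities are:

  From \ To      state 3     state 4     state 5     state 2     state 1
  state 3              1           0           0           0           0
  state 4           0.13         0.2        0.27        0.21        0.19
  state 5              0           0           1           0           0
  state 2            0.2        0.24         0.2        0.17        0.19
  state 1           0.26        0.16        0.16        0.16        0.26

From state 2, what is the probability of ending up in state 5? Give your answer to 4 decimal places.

0.5120

Let h(s) be the probability of absorption at state 5 starting from transient state s. Then h(state 5) = 1 and h(state 3) = 0. By first-step analysis:
h(state 4) = 0.13·0 + 0.2·h(state 4) + 0.27·1 + 0.21·h(state 2) + 0.19·h(state 1)
h(state 2) = 0.2·0 + 0.24·h(state 4) + 0.2·1 + 0.17·h(state 2) + 0.19·h(state 1)
h(state 1) = 0.26·0 + 0.16·h(state 4) + 0.16·1 + 0.16·h(state 2) + 0.26·h(state 1)
Solving: h(state 4) = 0.5793, h(state 2) = 0.5120, h(state 1) = 0.4522.
Starting from state 2, the probability is 0.5120.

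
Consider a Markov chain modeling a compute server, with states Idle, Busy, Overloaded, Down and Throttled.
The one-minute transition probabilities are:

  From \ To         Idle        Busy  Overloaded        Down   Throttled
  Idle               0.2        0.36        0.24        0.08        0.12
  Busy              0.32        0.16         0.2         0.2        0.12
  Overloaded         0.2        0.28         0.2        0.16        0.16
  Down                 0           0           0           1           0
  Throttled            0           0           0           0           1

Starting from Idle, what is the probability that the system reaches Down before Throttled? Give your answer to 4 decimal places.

0.5058

Let h(s) be the probability of absorption at Down starting from transient state s. Then h(Down) = 1 and h(Throttled) = 0. By first-step analysis:
h(Idle) = 0.2·h(Idle) + 0.36·h(Busy) + 0.24·h(Overloaded) + 0.08·1 + 0.12·0
h(Busy) = 0.32·h(Idle) + 0.16·h(Busy) + 0.2·h(Overloaded) + 0.2·1 + 0.12·0
h(Overloaded) = 0.2·h(Idle) + 0.28·h(Busy) + 0.2·h(Overloaded) + 0.16·1 + 0.16·0
Solving: h(Idle) = 0.5058, h(Busy) = 0.5547, h(Overloaded) = 0.5206.
Starting from Idle, the probability is 0.5058.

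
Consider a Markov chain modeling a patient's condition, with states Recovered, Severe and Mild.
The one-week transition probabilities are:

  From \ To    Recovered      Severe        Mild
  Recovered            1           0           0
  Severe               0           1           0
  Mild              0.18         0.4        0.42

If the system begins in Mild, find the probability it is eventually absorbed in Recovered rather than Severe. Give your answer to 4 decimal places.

Let h(s) be the probability of absorption at Recovered starting from transient state s. Then h(Recovered) = 1 and h(Severe) = 0. By first-step analysis:
h(Mild) = 0.18·1 + 0.4·0 + 0.42·h(Mild)
Solving: h(Mild) = 0.3103.
Starting from Mild, the probability is 0.3103.

0.3103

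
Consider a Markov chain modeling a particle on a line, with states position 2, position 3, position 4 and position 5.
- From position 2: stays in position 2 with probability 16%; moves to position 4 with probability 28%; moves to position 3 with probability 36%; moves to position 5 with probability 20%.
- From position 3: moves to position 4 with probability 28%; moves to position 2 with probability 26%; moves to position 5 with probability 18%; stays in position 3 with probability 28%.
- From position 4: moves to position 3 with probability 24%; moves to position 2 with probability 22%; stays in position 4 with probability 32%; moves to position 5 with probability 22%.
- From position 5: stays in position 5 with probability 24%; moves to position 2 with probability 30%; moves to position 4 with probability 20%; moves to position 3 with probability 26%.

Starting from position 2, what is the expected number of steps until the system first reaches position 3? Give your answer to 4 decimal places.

3.2708

Let t(s) be the expected number of steps to first reach position 3 from state s, with t(position 3) = 0. Conditioning on the first step:
t(position 2) = 1 + 0.16·t(position 2) + 0.28·t(position 4) + 0.2·t(position 5)
t(position 4) = 1 + 0.22·t(position 2) + 0.32·t(position 4) + 0.22·t(position 5)
t(position 5) = 1 + 0.3·t(position 2) + 0.2·t(position 4) + 0.24·t(position 5)
Solving: t(position 2) = 3.2708, t(position 4) = 3.6860, t(position 5) = 3.5769.
Expected steps from position 2 to position 3: 3.2708.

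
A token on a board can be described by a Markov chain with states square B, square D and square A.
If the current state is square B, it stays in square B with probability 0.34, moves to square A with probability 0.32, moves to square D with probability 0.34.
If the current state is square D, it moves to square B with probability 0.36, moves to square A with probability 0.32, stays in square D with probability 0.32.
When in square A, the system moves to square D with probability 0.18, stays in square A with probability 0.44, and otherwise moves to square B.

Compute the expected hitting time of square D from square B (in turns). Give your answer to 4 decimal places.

3.5484

Let t(s) be the expected number of turns to first reach square D from state s, with t(square D) = 0. Conditioning on the first turn:
t(square B) = 1 + 0.34·t(square B) + 0.32·t(square A)
t(square A) = 1 + 0.38·t(square B) + 0.44·t(square A)
Solving: t(square B) = 3.5484, t(square A) = 4.1935.
Expected turns from square B to square D: 3.5484.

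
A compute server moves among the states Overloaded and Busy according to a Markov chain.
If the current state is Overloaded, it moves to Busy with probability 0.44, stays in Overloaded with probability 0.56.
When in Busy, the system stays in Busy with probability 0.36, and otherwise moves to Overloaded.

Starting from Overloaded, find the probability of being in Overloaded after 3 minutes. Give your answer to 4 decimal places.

Propagate the distribution vector 3 minutes from Overloaded.
After 0 minutes: (1.0000, 0.0000)
After 1 minute: (0.5600, 0.4400)
After 2 minutes: (0.5952, 0.4048)
After 3 minutes: (0.5924, 0.4076)
P(in Overloaded after 3 minutes) = 0.5924

0.5924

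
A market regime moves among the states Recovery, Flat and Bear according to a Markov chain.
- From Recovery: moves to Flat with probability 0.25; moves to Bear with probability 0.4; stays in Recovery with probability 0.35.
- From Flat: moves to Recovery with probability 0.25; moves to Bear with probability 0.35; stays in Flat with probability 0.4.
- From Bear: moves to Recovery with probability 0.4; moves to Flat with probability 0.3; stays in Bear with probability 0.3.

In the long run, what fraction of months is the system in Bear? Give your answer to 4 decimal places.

Let the stationary distribution be π with π = πP and π_1 + π_2 + π_3 = 1.
π_1 = 0.35·π_1 + 0.25·π_2 + 0.4·π_3
π_2 = 0.25·π_1 + 0.4·π_2 + 0.3·π_3
Solving with the normalization constraint gives π = (0.3360, 0.3147, 0.3493).
So the stationary probability of Bear is 0.3493.

0.3493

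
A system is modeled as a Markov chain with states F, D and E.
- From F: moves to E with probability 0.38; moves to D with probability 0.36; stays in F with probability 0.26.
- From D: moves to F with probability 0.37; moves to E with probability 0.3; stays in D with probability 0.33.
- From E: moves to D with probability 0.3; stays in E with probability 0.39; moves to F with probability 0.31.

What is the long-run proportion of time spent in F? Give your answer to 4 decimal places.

Let the stationary distribution be π with π = πP and π_1 + π_2 + π_3 = 1.
π_1 = 0.26·π_1 + 0.37·π_2 + 0.31·π_3
π_2 = 0.36·π_1 + 0.33·π_2 + 0.3·π_3
Solving with the normalization constraint gives π = (0.3140, 0.3287, 0.3573).
So the stationary probability of F is 0.3140.

0.3140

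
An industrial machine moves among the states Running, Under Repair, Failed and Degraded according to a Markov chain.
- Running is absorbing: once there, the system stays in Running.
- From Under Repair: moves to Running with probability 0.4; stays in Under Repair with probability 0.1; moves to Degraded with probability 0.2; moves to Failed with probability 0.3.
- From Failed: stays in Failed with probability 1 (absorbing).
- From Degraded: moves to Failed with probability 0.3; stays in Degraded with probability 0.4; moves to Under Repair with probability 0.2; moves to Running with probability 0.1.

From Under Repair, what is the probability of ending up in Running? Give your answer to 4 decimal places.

Let h(s) be the probability of absorption at Running starting from transient state s. Then h(Running) = 1 and h(Failed) = 0. By first-step analysis:
h(Under Repair) = 0.4·1 + 0.1·h(Under Repair) + 0.3·0 + 0.2·h(Degraded)
h(Degraded) = 0.1·1 + 0.2·h(Under Repair) + 0.3·0 + 0.4·h(Degraded)
Solving: h(Under Repair) = 0.5200, h(Degraded) = 0.3400.
Starting from Under Repair, the probability is 0.5200.

0.5200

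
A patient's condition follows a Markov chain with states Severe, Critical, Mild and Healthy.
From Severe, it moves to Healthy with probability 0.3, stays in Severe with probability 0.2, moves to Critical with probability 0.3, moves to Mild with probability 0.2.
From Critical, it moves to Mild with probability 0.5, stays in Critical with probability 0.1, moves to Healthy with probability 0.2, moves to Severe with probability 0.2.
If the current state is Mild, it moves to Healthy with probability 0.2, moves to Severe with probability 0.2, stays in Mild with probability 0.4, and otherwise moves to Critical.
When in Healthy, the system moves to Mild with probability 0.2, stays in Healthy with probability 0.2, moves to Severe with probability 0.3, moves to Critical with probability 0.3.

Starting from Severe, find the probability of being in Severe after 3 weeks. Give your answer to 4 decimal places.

0.2220

Propagate the distribution vector 3 weeks from Severe.
After 0 weeks: (1.0000, 0.0000, 0.0000, 0.0000)
After 1 week: (0.2000, 0.3000, 0.2000, 0.3000)
After 2 weeks: (0.2300, 0.2200, 0.3300, 0.2200)
After 3 weeks: (0.2220, 0.2230, 0.3320, 0.2230)
P(in Severe after 3 weeks) = 0.2220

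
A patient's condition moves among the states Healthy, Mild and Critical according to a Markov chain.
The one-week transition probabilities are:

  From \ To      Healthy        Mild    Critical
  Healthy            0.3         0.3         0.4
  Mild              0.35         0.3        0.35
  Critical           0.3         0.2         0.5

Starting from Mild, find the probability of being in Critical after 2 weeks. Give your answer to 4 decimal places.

0.4200

Sum over the intermediate state after 1 week:
P = P(Mild→Healthy)·P(Healthy→Critical) + P(Mild→Mild)·P(Mild→Critical) + P(Mild→Critical)·P(Critical→Critical)
  = 0.35×0.4 + 0.3×0.35 + 0.35×0.5
  = 0.1400 + 0.1050 + 0.1750 = 0.4200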